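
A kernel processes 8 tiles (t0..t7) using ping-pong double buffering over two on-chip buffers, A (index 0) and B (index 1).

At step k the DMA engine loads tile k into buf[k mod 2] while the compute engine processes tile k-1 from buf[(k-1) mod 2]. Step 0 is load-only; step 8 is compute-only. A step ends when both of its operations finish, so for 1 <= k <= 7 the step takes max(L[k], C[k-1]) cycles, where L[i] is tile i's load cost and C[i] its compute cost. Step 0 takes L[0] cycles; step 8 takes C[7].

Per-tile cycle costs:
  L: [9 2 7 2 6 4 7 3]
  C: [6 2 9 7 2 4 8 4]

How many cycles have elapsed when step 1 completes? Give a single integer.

end_cycle[1] = 15

  0. 9=9c; end=9; A:t0 B:-
  1. max(2,6)=6c; end=15; A:t0 B:t1
  2. max(7,2)=7c; end=22; A:t2 B:t1
  3. max(2,9)=9c; end=31; A:t2 B:t3
  4. max(6,7)=7c; end=38; A:t4 B:t3
  5. max(4,2)=4c; end=42; A:t4 B:t5
  6. max(7,4)=7c; end=49; A:t6 B:t5
  7. max(3,8)=8c; end=57; A:t6 B:t7
  8. 4=4c; end=61; A:t6 B:t7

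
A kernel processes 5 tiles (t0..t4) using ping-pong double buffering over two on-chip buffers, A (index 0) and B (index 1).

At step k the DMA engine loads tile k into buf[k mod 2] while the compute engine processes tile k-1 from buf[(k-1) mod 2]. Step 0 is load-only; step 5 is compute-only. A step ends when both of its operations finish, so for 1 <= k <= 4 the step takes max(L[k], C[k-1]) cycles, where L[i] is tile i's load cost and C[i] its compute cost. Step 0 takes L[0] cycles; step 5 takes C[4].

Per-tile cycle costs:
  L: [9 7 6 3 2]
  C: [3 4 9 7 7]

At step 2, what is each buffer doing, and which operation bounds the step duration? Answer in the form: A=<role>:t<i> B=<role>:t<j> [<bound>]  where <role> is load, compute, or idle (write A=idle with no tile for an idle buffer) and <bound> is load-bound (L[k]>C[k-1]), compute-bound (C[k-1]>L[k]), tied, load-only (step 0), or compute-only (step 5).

[0] DMA t0→A (9c) ∥ CU idle ⇒ 9c, clock 9
[1] DMA t1→B (7c) ∥ CU A:t0 (3c) ⇒ 7c, clock 16
[2] DMA t2→A (6c) ∥ CU B:t1 (4c) ⇒ 6c, clock 22
[3] DMA t3→B (3c) ∥ CU A:t2 (9c) ⇒ 9c, clock 31
[4] DMA t4→A (2c) ∥ CU B:t3 (7c) ⇒ 7c, clock 38
[5] DMA idle ∥ CU A:t4 (7c) ⇒ 7c, clock 45

step 2: A=load:t2 B=compute:t1 [load-bound]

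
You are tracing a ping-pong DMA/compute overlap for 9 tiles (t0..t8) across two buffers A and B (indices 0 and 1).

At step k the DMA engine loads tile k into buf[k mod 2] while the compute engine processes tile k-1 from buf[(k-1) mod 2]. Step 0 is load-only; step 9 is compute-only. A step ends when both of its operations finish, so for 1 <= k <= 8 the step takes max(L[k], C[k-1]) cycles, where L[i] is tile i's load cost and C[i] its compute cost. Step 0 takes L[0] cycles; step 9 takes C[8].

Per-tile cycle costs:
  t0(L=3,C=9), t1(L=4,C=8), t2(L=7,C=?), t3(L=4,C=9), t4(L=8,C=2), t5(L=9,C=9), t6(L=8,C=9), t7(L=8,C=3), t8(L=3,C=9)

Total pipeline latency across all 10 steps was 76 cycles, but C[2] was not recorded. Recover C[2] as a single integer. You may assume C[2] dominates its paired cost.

C[2] = 8

step 0 | dur = L[0]=3 = 3
step 1 | dur = max(L[1]=4, C[0]=9) = 9
step 2 | dur = max(L[2]=7, C[1]=8) = 8
step 3 | dur = max(L[3]=4, C[2]=?) = C[2]  (unknown; binding)
step 4 | dur = max(L[4]=8, C[3]=9) = 9
step 5 | dur = max(L[5]=9, C[4]=2) = 9
step 6 | dur = max(L[6]=8, C[5]=9) = 9
step 7 | dur = max(L[7]=8, C[6]=9) = 9
step 8 | dur = max(L[8]=3, C[7]=3) = 3
step 9 | dur = C[8]=9 = 9
sum of known step durations = 68
dur[3] = total - known = 76 - 68 = 8
C[2] is the binding max in step 3, so C[2] = dur[3] = 8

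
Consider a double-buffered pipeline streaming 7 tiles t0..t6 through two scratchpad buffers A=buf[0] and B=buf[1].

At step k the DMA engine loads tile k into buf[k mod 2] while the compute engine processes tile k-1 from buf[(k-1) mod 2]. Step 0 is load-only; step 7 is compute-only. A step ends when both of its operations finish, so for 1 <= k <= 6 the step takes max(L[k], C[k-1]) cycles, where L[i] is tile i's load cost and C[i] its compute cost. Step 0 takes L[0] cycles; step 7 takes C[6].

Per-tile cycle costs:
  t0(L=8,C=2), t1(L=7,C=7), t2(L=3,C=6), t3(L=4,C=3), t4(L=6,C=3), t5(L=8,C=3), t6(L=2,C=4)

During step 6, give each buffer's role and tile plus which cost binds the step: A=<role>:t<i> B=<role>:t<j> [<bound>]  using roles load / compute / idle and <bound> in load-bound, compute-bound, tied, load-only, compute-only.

  0. 8=8c; end=8; A:t0 B:-
  1. max(7,2)=7c; end=15; A:t0 B:t1
  2. max(3,7)=7c; end=22; A:t2 B:t1
  3. max(4,6)=6c; end=28; A:t2 B:t3
  4. max(6,3)=6c; end=34; A:t4 B:t3
  5. max(8,3)=8c; end=42; A:t4 B:t5
  6. max(2,3)=3c; end=45; A:t6 B:t5
  7. 4=4c; end=49; A:t6 B:t5

step 6: A=load:t6 B=compute:t5 [compute-bound]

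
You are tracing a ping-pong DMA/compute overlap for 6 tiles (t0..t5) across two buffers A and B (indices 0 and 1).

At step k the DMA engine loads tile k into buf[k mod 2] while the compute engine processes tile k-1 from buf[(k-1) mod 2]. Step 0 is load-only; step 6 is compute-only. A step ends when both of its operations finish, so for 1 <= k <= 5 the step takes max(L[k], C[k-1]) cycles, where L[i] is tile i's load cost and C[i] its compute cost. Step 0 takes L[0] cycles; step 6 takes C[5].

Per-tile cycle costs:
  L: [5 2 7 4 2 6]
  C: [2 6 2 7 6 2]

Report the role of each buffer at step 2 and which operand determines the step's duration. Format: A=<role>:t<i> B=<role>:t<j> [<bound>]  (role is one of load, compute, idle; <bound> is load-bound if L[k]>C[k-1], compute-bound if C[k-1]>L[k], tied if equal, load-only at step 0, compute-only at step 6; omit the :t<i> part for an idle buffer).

k=0 load=t0/5c comp=- wait=5 total=5
k=1 load=t1/2c comp=t0/2c wait=2 total=7
k=2 load=t2/7c comp=t1/6c wait=7 total=14
k=3 load=t3/4c comp=t2/2c wait=4 total=18
k=4 load=t4/2c comp=t3/7c wait=7 total=25
k=5 load=t5/6c comp=t4/6c wait=6 total=31
k=6 load=- comp=t5/2c wait=2 total=33

step 2: A=load:t2 B=compute:t1 [load-bound]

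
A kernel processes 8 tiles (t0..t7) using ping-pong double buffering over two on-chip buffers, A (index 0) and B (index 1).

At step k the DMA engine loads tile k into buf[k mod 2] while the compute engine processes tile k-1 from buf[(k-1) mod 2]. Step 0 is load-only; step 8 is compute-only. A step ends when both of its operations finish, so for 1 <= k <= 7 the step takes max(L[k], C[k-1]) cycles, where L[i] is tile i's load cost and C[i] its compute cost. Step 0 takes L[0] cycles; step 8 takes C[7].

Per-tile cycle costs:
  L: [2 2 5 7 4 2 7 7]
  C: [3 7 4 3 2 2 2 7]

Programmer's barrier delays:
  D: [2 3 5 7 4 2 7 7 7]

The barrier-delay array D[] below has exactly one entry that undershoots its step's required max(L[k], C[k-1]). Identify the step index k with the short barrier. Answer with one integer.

[0] required=L[0]=2=2 vs D=2 ok
[1] required=max(L[1]=2,C[0]=3)=3 vs D=3 ok
[2] required=max(L[2]=5,C[1]=7)=7 vs D=5 SHORT
[3] required=max(L[3]=7,C[2]=4)=7 vs D=7 ok
[4] required=max(L[4]=4,C[3]=3)=4 vs D=4 ok
[5] required=max(L[5]=2,C[4]=2)=2 vs D=2 ok
[6] required=max(L[6]=7,C[5]=2)=7 vs D=7 ok
[7] required=max(L[7]=7,C[6]=2)=7 vs D=7 ok
[8] required=C[7]=7=7 vs D=7 ok

hazard at step 2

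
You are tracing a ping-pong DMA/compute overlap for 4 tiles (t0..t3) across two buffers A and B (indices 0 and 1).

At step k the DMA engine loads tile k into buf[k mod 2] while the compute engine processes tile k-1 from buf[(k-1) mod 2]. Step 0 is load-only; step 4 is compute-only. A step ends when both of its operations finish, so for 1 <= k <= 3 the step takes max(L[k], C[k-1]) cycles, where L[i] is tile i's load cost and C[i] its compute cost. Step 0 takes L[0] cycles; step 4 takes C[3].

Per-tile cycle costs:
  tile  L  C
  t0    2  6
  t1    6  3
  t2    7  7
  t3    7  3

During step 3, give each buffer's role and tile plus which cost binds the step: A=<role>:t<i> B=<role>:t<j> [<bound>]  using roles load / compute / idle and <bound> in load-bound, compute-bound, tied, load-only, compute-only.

step 3: A=compute:t2 B=load:t3 [tied]

  0. 2=2c; end=2; A:t0 B:-
  1. max(6,6)=6c; end=8; A:t0 B:t1
  2. max(7,3)=7c; end=15; A:t2 B:t1
  3. max(7,7)=7c; end=22; A:t2 B:t3
  4. 3=3c; end=25; A:t2 B:t3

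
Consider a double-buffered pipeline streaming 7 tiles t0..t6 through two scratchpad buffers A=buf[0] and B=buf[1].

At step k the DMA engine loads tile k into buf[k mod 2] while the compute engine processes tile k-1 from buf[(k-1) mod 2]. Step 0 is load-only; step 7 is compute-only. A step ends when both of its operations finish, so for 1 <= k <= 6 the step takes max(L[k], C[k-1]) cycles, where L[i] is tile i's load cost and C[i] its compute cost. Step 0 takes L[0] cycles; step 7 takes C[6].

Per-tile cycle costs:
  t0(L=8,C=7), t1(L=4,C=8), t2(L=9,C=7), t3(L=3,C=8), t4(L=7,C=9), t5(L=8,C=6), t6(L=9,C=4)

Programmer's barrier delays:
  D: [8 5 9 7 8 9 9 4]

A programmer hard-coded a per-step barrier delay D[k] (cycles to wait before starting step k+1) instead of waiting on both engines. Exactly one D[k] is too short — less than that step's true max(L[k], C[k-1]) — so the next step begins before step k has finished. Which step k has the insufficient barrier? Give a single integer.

hazard at step 1

[0] required=L[0]=8=8 vs D=8 ok
[1] required=max(L[1]=4,C[0]=7)=7 vs D=5 SHORT
[2] required=max(L[2]=9,C[1]=8)=9 vs D=9 ok
[3] required=max(L[3]=3,C[2]=7)=7 vs D=7 ok
[4] required=max(L[4]=7,C[3]=8)=8 vs D=8 ok
[5] required=max(L[5]=8,C[4]=9)=9 vs D=9 ok
[6] required=max(L[6]=9,C[5]=6)=9 vs D=9 ok
[7] required=C[6]=4=4 vs D=4 ok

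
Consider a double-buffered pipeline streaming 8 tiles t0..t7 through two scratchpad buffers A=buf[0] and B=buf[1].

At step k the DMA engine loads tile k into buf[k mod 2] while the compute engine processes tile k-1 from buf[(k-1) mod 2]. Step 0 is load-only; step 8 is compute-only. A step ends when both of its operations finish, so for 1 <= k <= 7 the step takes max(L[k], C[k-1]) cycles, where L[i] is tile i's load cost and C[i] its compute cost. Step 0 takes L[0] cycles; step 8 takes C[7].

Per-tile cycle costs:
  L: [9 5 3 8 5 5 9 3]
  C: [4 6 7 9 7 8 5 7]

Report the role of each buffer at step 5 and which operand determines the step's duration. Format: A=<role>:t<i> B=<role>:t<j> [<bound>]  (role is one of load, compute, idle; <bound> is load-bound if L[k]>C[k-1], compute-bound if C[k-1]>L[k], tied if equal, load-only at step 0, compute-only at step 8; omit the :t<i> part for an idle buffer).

[0] DMA t0→A (9c) ∥ CU idle ⇒ 9c, clock 9
[1] DMA t1→B (5c) ∥ CU A:t0 (4c) ⇒ 5c, clock 14
[2] DMA t2→A (3c) ∥ CU B:t1 (6c) ⇒ 6c, clock 20
[3] DMA t3→B (8c) ∥ CU A:t2 (7c) ⇒ 8c, clock 28
[4] DMA t4→A (5c) ∥ CU B:t3 (9c) ⇒ 9c, clock 37
[5] DMA t5→B (5c) ∥ CU A:t4 (7c) ⇒ 7c, clock 44
[6] DMA t6→A (9c) ∥ CU B:t5 (8c) ⇒ 9c, clock 53
[7] DMA t7→B (3c) ∥ CU A:t6 (5c) ⇒ 5c, clock 58
[8] DMA idle ∥ CU B:t7 (7c) ⇒ 7c, clock 65

step 5: A=compute:t4 B=load:t5 [compute-bound]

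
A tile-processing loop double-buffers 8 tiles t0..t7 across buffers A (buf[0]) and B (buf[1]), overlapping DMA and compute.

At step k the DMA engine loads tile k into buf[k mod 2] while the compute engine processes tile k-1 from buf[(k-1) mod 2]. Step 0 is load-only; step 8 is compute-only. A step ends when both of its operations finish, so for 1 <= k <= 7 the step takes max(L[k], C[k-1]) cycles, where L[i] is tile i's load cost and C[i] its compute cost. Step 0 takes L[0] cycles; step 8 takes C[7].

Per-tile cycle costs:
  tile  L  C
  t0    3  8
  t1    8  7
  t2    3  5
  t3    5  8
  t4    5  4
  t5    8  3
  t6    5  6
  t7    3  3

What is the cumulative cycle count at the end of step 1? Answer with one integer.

[0] DMA t0→A (3c) ∥ CU idle ⇒ 3c, clock 3
[1] DMA t1→B (8c) ∥ CU A:t0 (8c) ⇒ 8c, clock 11
[2] DMA t2→A (3c) ∥ CU B:t1 (7c) ⇒ 7c, clock 18
[3] DMA t3→B (5c) ∥ CU A:t2 (5c) ⇒ 5c, clock 23
[4] DMA t4→A (5c) ∥ CU B:t3 (8c) ⇒ 8c, clock 31
[5] DMA t5→B (8c) ∥ CU A:t4 (4c) ⇒ 8c, clock 39
[6] DMA t6→A (5c) ∥ CU B:t5 (3c) ⇒ 5c, clock 44
[7] DMA t7→B (3c) ∥ CU A:t6 (6c) ⇒ 6c, clock 50
[8] DMA idle ∥ CU B:t7 (3c) ⇒ 3c, clock 53

end_cycle[1] = 11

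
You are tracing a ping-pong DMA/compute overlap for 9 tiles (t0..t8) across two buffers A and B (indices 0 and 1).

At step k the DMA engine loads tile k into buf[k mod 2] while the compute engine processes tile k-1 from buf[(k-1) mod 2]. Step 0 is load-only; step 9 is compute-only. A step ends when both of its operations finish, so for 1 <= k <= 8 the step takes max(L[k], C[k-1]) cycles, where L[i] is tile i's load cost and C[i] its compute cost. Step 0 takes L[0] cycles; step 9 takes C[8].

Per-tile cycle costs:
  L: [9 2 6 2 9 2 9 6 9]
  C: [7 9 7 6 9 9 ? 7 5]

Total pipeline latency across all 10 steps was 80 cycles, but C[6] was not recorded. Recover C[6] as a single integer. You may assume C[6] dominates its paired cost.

C[6] = 7

step 0 = dur = L[0]=9 = 9
step 1 = dur = max(L[1]=2, C[0]=7) = 7
step 2 = dur = max(L[2]=6, C[1]=9) = 9
step 3 = dur = max(L[3]=2, C[2]=7) = 7
step 4 = dur = max(L[4]=9, C[3]=6) = 9
step 5 = dur = max(L[5]=2, C[4]=9) = 9
step 6 = dur = max(L[6]=9, C[5]=9) = 9
step 7 = dur = max(L[7]=6, C[6]=?) = C[6]  (unknown; binding)
step 8 = dur = max(L[8]=9, C[7]=7) = 9
step 9 = dur = C[8]=5 = 5
sum of known step durations = 73
dur[7] = total - known = 80 - 73 = 7
C[6] is the binding max in step 7, so C[6] = dur[7] = 7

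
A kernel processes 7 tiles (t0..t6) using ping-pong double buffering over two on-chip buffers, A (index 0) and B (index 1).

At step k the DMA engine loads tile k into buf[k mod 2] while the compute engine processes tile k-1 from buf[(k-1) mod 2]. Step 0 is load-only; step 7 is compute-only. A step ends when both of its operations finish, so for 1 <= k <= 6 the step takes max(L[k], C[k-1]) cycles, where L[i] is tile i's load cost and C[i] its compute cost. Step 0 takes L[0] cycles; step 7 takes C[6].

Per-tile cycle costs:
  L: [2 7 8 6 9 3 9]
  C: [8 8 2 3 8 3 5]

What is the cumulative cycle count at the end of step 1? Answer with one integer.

step 0: L[0]=2 → dur=2, Σ=2 | A=load:t0 B=idle [load-only]
step 1: L[1]=7 C[0]=8 → dur=8, Σ=10 | A=compute:t0 B=load:t1 [compute-bound]
step 2: L[2]=8 C[1]=8 → dur=8, Σ=18 | A=load:t2 B=compute:t1 [tied]
step 3: L[3]=6 C[2]=2 → dur=6, Σ=24 | A=compute:t2 B=load:t3 [load-bound]
step 4: L[4]=9 C[3]=3 → dur=9, Σ=33 | A=load:t4 B=compute:t3 [load-bound]
step 5: L[5]=3 C[4]=8 → dur=8, Σ=41 | A=compute:t4 B=load:t5 [compute-bound]
step 6: L[6]=9 C[5]=3 → dur=9, Σ=50 | A=load:t6 B=compute:t5 [load-bound]
step 7: C[6]=5 → dur=5, Σ=55 | A=compute:t6 B=idle [compute-only]

end_cycle[1] = 10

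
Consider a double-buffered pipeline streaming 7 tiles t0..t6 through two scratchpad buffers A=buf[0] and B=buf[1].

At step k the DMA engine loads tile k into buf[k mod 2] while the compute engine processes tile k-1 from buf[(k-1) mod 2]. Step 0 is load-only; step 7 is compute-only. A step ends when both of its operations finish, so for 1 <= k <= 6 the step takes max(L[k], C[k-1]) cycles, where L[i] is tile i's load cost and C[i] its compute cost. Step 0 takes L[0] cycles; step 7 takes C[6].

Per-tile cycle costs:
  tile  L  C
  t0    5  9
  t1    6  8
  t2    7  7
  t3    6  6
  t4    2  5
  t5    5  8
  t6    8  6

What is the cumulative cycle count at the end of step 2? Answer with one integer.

step 0: L[0]=5 → dur=5, Σ=5 | A=load:t0 B=idle [load-only]
step 1: L[1]=6 C[0]=9 → dur=9, Σ=14 | A=compute:t0 B=load:t1 [compute-bound]
step 2: L[2]=7 C[1]=8 → dur=8, Σ=22 | A=load:t2 B=compute:t1 [compute-bound]
step 3: L[3]=6 C[2]=7 → dur=7, Σ=29 | A=compute:t2 B=load:t3 [compute-bound]
step 4: L[4]=2 C[3]=6 → dur=6, Σ=35 | A=load:t4 B=compute:t3 [compute-bound]
step 5: L[5]=5 C[4]=5 → dur=5, Σ=40 | A=compute:t4 B=load:t5 [tied]
step 6: L[6]=8 C[5]=8 → dur=8, Σ=48 | A=load:t6 B=compute:t5 [tied]
step 7: C[6]=6 → dur=6, Σ=54 | A=compute:t6 B=idle [compute-only]

end_cycle[2] = 22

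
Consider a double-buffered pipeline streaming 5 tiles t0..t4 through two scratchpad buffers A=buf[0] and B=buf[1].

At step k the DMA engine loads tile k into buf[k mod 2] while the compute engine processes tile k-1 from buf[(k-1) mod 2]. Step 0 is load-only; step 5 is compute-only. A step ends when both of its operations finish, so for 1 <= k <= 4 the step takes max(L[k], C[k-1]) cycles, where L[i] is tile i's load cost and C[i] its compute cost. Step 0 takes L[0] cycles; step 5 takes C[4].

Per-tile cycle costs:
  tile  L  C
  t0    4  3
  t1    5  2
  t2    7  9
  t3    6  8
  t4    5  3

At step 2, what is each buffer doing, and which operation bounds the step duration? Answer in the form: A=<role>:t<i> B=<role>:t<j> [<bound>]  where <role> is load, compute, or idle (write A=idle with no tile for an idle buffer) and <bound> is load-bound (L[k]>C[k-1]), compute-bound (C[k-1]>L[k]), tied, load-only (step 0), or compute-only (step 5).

step 2: A=load:t2 B=compute:t1 [load-bound]

  0. 4=4c; end=4; A:t0 B:-
  1. max(5,3)=5c; end=9; A:t0 B:t1
  2. max(7,2)=7c; end=16; A:t2 B:t1
  3. max(6,9)=9c; end=25; A:t2 B:t3
  4. max(5,8)=8c; end=33; A:t4 B:t3
  5. 3=3c; end=36; A:t4 B:t3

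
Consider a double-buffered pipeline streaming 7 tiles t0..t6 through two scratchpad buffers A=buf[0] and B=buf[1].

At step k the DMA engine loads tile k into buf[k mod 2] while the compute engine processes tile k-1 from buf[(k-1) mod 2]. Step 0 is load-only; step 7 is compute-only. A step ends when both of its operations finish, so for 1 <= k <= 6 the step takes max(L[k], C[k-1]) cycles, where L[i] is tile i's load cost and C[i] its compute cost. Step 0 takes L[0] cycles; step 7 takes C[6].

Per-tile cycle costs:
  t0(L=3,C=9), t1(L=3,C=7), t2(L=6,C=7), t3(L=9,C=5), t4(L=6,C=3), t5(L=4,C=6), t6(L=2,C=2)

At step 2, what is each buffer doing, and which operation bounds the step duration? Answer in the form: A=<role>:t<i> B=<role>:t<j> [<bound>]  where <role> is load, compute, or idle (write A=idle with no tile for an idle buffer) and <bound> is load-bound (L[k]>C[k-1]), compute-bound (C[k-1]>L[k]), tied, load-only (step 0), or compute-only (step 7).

[0] DMA t0→A (3c) ∥ CU idle ⇒ 3c, clock 3
[1] DMA t1→B (3c) ∥ CU A:t0 (9c) ⇒ 9c, clock 12
[2] DMA t2→A (6c) ∥ CU B:t1 (7c) ⇒ 7c, clock 19
[3] DMA t3→B (9c) ∥ CU A:t2 (7c) ⇒ 9c, clock 28
[4] DMA t4→A (6c) ∥ CU B:t3 (5c) ⇒ 6c, clock 34
[5] DMA t5→B (4c) ∥ CU A:t4 (3c) ⇒ 4c, clock 38
[6] DMA t6→A (2c) ∥ CU B:t5 (6c) ⇒ 6c, clock 44
[7] DMA idle ∥ CU A:t6 (2c) ⇒ 2c, clock 46

step 2: A=load:t2 B=compute:t1 [compute-bound]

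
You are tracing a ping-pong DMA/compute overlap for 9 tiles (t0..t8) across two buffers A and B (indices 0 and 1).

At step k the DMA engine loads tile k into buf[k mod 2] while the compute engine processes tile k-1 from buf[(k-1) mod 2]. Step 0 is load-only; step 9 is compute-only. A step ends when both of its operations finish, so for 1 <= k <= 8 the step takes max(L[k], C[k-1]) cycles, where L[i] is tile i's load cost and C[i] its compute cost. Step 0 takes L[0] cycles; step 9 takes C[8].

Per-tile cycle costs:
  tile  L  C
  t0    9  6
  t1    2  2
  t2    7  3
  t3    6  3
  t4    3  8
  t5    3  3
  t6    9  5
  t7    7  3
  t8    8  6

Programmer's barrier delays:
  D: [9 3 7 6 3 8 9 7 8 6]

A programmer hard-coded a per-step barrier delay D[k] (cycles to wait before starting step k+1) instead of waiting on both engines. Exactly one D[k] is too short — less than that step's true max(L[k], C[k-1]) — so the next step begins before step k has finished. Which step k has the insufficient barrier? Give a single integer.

[0] required=L[0]=9=9 vs D=9 ok
[1] required=max(L[1]=2,C[0]=6)=6 vs D=3 SHORT
[2] required=max(L[2]=7,C[1]=2)=7 vs D=7 ok
[3] required=max(L[3]=6,C[2]=3)=6 vs D=6 ok
[4] required=max(L[4]=3,C[3]=3)=3 vs D=3 ok
[5] required=max(L[5]=3,C[4]=8)=8 vs D=8 ok
[6] required=max(L[6]=9,C[5]=3)=9 vs D=9 ok
[7] required=max(L[7]=7,C[6]=5)=7 vs D=7 ok
[8] required=max(L[8]=8,C[7]=3)=8 vs D=8 ok
[9] required=C[8]=6=6 vs D=6 ok

hazard at step 1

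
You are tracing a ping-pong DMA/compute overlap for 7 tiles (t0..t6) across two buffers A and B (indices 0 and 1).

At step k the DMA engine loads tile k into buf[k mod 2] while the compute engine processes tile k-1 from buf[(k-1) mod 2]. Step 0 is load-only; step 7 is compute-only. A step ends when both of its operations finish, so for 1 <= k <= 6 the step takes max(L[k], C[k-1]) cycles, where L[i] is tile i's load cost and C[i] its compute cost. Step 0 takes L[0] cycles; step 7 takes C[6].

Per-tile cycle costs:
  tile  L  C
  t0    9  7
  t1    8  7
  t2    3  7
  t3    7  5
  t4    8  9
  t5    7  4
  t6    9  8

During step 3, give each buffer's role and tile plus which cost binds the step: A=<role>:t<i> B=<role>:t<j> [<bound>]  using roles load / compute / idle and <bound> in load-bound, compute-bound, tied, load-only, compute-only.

k=0 load=t0/9c comp=- wait=9 total=9
k=1 load=t1/8c comp=t0/7c wait=8 total=17
k=2 load=t2/3c comp=t1/7c wait=7 total=24
k=3 load=t3/7c comp=t2/7c wait=7 total=31
k=4 load=t4/8c comp=t3/5c wait=8 total=39
k=5 load=t5/7c comp=t4/9c wait=9 total=48
k=6 load=t6/9c comp=t5/4c wait=9 total=57
k=7 load=- comp=t6/8c wait=8 total=65

step 3: A=compute:t2 B=load:t3 [tied]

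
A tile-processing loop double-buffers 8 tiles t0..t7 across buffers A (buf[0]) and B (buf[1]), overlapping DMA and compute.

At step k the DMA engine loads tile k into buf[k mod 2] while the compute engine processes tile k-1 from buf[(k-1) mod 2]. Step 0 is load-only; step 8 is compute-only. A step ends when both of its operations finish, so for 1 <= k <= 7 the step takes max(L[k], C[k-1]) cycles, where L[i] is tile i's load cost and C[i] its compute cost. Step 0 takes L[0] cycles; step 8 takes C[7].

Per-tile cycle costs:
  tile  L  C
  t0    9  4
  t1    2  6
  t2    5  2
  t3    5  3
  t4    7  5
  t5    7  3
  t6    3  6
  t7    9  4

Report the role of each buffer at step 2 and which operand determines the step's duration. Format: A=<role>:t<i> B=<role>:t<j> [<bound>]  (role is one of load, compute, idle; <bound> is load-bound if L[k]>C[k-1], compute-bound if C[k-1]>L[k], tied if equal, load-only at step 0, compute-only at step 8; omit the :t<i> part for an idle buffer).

[0] DMA t0→A (9c) ∥ CU idle ⇒ 9c, clock 9
[1] DMA t1→B (2c) ∥ CU A:t0 (4c) ⇒ 4c, clock 13
[2] DMA t2→A (5c) ∥ CU B:t1 (6c) ⇒ 6c, clock 19
[3] DMA t3→B (5c) ∥ CU A:t2 (2c) ⇒ 5c, clock 24
[4] DMA t4→A (7c) ∥ CU B:t3 (3c) ⇒ 7c, clock 31
[5] DMA t5→B (7c) ∥ CU A:t4 (5c) ⇒ 7c, clock 38
[6] DMA t6→A (3c) ∥ CU B:t5 (3c) ⇒ 3c, clock 41
[7] DMA t7→B (9c) ∥ CU A:t6 (6c) ⇒ 9c, clock 50
[8] DMA idle ∥ CU B:t7 (4c) ⇒ 4c, clock 54

step 2: A=load:t2 B=compute:t1 [compute-bound]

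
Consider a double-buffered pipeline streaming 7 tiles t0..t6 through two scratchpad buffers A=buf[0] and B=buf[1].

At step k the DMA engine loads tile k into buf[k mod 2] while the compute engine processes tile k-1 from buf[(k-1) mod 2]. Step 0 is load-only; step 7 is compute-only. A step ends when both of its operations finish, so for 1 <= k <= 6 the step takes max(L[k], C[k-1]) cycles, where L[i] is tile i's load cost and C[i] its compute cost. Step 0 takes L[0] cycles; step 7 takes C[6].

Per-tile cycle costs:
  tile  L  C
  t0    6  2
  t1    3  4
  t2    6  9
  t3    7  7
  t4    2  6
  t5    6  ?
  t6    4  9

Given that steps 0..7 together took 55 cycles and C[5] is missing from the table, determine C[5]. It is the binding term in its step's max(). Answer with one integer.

step 0 | dur = L[0]=6 = 6
step 1 | dur = max(L[1]=3, C[0]=2) = 3
step 2 | dur = max(L[2]=6, C[1]=4) = 6
step 3 | dur = max(L[3]=7, C[2]=9) = 9
step 4 | dur = max(L[4]=2, C[3]=7) = 7
step 5 | dur = max(L[5]=6, C[4]=6) = 6
step 6 | dur = max(L[6]=4, C[5]=?) = C[5]  (unknown; binding)
step 7 | dur = C[6]=9 = 9
sum of known step durations = 46
dur[6] = total - known = 55 - 46 = 9
C[5] is the binding max in step 6, so C[5] = dur[6] = 9

C[5] = 9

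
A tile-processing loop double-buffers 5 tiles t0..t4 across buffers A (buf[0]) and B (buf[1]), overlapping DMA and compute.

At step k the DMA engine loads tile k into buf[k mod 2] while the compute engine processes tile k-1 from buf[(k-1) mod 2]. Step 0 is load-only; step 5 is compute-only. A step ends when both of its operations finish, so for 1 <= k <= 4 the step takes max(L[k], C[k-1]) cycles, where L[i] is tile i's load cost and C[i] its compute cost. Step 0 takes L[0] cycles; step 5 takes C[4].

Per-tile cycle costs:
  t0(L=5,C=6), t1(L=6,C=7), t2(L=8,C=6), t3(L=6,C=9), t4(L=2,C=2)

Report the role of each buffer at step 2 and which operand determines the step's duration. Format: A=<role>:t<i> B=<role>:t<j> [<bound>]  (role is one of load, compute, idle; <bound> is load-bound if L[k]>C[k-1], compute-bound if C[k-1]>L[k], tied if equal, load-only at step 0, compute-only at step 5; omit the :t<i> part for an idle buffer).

step 2: A=load:t2 B=compute:t1 [load-bound]

[0] DMA t0→A (5c) ∥ CU idle ⇒ 5c, clock 5
[1] DMA t1→B (6c) ∥ CU A:t0 (6c) ⇒ 6c, clock 11
[2] DMA t2→A (8c) ∥ CU B:t1 (7c) ⇒ 8c, clock 19
[3] DMA t3→B (6c) ∥ CU A:t2 (6c) ⇒ 6c, clock 25
[4] DMA t4→A (2c) ∥ CU B:t3 (9c) ⇒ 9c, clock 34
[5] DMA idle ∥ CU A:t4 (2c) ⇒ 2c, clock 36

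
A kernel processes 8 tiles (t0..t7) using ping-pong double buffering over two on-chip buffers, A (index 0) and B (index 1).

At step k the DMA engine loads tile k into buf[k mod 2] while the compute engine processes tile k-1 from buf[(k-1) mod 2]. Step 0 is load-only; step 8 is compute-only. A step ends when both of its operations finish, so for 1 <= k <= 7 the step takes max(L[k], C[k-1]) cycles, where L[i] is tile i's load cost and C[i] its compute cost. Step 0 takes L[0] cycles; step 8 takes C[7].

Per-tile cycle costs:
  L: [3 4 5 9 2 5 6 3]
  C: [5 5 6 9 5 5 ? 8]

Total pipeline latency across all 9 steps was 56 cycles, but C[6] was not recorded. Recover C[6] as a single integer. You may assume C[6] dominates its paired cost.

C[6] = 6

step 0 → dur = L[0]=3 = 3
step 1 → dur = max(L[1]=4, C[0]=5) = 5
step 2 → dur = max(L[2]=5, C[1]=5) = 5
step 3 → dur = max(L[3]=9, C[2]=6) = 9
step 4 → dur = max(L[4]=2, C[3]=9) = 9
step 5 → dur = max(L[5]=5, C[4]=5) = 5
step 6 → dur = max(L[6]=6, C[5]=5) = 6
step 7 → dur = max(L[7]=3, C[6]=?) = C[6]  (unknown; binding)
step 8 → dur = C[7]=8 = 8
sum of known step durations = 50
dur[7] = total - known = 56 - 50 = 6
C[6] is the binding max in step 7, so C[6] = dur[7] = 6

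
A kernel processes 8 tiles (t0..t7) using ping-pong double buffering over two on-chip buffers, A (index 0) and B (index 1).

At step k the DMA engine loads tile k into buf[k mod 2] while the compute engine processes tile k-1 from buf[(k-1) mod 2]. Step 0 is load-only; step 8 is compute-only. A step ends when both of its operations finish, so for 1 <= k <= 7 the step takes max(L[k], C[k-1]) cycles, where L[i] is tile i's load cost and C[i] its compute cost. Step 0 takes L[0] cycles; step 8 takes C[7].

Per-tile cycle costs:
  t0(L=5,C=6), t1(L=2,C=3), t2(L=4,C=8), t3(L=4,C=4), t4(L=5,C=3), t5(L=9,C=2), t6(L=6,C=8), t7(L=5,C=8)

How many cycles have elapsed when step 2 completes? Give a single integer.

end_cycle[2] = 15

[0] DMA t0→A (5c) ∥ CU idle ⇒ 5c, clock 5
[1] DMA t1→B (2c) ∥ CU A:t0 (6c) ⇒ 6c, clock 11
[2] DMA t2→A (4c) ∥ CU B:t1 (3c) ⇒ 4c, clock 15
[3] DMA t3→B (4c) ∥ CU A:t2 (8c) ⇒ 8c, clock 23
[4] DMA t4→A (5c) ∥ CU B:t3 (4c) ⇒ 5c, clock 28
[5] DMA t5→B (9c) ∥ CU A:t4 (3c) ⇒ 9c, clock 37
[6] DMA t6→A (6c) ∥ CU B:t5 (2c) ⇒ 6c, clock 43
[7] DMA t7→B (5c) ∥ CU A:t6 (8c) ⇒ 8c, clock 51
[8] DMA idle ∥ CU B:t7 (8c) ⇒ 8c, clock 59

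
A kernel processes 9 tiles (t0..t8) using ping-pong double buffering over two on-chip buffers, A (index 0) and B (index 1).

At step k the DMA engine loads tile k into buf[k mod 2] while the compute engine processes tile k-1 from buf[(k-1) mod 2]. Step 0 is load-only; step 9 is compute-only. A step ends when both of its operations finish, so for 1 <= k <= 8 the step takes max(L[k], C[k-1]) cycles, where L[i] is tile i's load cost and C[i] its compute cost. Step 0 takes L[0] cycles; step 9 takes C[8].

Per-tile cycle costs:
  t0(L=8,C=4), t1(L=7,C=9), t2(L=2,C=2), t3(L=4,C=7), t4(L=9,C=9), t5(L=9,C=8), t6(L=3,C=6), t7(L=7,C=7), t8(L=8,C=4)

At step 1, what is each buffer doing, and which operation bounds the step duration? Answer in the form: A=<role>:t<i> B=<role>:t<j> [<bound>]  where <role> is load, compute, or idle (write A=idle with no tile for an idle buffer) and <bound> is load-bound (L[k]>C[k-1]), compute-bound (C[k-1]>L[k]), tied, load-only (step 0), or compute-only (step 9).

  0. 8=8c; end=8; A:t0 B:-
  1. max(7,4)=7c; end=15; A:t0 B:t1
  2. max(2,9)=9c; end=24; A:t2 B:t1
  3. max(4,2)=4c; end=28; A:t2 B:t3
  4. max(9,7)=9c; end=37; A:t4 B:t3
  5. max(9,9)=9c; end=46; A:t4 B:t5
  6. max(3,8)=8c; end=54; A:t6 B:t5
  7. max(7,6)=7c; end=61; A:t6 B:t7
  8. max(8,7)=8c; end=69; A:t8 B:t7
  9. 4=4c; end=73; A:t8 B:t7

step 1: A=compute:t0 B=load:t1 [load-bound]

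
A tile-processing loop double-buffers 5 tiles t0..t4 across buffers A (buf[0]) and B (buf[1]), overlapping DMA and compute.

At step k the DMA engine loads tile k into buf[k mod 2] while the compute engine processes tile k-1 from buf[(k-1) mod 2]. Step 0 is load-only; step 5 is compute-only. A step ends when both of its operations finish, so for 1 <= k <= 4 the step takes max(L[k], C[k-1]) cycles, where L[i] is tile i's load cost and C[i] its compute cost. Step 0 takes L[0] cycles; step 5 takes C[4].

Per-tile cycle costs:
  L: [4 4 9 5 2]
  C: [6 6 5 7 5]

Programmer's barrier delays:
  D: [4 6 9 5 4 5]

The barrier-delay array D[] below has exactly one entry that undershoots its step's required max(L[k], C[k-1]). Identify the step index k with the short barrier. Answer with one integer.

hazard at step 4

step 0: need L[0]=4 = 4; D[0]=4 ok
step 1: need max(L[1]=4,C[0]=6) = 6; D[1]=6 ok
step 2: need max(L[2]=9,C[1]=6) = 9; D[2]=9 ok
step 3: need max(L[3]=5,C[2]=5) = 5; D[3]=5 ok
step 4: need max(L[4]=2,C[3]=7) = 7; D[4]=4 SHORT
step 5: need C[4]=5 = 5; D[5]=5 ok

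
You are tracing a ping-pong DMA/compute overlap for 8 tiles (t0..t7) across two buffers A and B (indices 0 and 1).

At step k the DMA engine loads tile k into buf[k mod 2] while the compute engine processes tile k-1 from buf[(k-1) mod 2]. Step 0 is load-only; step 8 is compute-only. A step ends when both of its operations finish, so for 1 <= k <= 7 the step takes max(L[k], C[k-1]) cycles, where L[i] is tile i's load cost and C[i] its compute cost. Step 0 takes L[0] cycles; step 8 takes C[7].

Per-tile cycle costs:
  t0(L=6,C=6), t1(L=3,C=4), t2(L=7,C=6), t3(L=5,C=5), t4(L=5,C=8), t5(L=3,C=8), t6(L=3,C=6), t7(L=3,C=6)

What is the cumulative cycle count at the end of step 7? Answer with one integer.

step 0: L[0]=6 → dur=6, Σ=6 | A=load:t0 B=idle [load-only]
step 1: L[1]=3 C[0]=6 → dur=6, Σ=12 | A=compute:t0 B=load:t1 [compute-bound]
step 2: L[2]=7 C[1]=4 → dur=7, Σ=19 | A=load:t2 B=compute:t1 [load-bound]
step 3: L[3]=5 C[2]=6 → dur=6, Σ=25 | A=compute:t2 B=load:t3 [compute-bound]
step 4: L[4]=5 C[3]=5 → dur=5, Σ=30 | A=load:t4 B=compute:t3 [tied]
step 5: L[5]=3 C[4]=8 → dur=8, Σ=38 | A=compute:t4 B=load:t5 [compute-bound]
step 6: L[6]=3 C[5]=8 → dur=8, Σ=46 | A=load:t6 B=compute:t5 [compute-bound]
step 7: L[7]=3 C[6]=6 → dur=6, Σ=52 | A=compute:t6 B=load:t7 [compute-bound]
step 8: C[7]=6 → dur=6, Σ=58 | A=idle B=compute:t7 [compute-only]

end_cycle[7] = 52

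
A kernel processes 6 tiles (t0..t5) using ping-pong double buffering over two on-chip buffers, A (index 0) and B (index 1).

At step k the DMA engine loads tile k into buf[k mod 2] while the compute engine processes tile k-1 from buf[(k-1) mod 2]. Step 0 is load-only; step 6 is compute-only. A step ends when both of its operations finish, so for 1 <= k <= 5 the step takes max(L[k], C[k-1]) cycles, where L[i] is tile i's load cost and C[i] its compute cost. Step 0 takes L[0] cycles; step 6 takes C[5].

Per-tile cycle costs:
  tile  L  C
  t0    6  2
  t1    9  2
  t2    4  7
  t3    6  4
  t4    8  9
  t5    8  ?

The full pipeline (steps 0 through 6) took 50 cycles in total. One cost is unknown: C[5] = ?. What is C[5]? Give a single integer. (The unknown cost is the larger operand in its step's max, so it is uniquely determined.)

step 0 → dur = L[0]=6 = 6
step 1 → dur = max(L[1]=9, C[0]=2) = 9
step 2 → dur = max(L[2]=4, C[1]=2) = 4
step 3 → dur = max(L[3]=6, C[2]=7) = 7
step 4 → dur = max(L[4]=8, C[3]=4) = 8
step 5 → dur = max(L[5]=8, C[4]=9) = 9
step 6 → dur = C[5]=? = C[5]  (unknown; binding)
sum of known step durations = 43
dur[6] = total - known = 50 - 43 = 7
C[5] is the binding max in step 6, so C[5] = dur[6] = 7

C[5] = 7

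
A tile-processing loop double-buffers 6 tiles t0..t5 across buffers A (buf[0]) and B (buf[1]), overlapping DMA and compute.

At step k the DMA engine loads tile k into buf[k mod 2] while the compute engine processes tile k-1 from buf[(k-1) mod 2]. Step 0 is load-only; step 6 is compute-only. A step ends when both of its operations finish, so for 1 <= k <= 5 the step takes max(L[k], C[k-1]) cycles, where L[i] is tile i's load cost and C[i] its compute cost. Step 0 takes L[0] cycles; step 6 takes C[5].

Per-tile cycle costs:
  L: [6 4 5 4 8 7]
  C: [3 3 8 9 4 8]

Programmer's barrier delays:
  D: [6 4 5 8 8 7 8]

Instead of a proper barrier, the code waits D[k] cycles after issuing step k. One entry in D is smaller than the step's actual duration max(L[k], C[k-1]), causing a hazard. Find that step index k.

hazard at step 4

step 0: need L[0]=6 = 6; D[0]=6 ok
step 1: need max(L[1]=4,C[0]=3) = 4; D[1]=4 ok
step 2: need max(L[2]=5,C[1]=3) = 5; D[2]=5 ok
step 3: need max(L[3]=4,C[2]=8) = 8; D[3]=8 ok
step 4: need max(L[4]=8,C[3]=9) = 9; D[4]=8 SHORT
step 5: need max(L[5]=7,C[4]=4) = 7; D[5]=7 ok
step 6: need C[5]=8 = 8; D[6]=8 ok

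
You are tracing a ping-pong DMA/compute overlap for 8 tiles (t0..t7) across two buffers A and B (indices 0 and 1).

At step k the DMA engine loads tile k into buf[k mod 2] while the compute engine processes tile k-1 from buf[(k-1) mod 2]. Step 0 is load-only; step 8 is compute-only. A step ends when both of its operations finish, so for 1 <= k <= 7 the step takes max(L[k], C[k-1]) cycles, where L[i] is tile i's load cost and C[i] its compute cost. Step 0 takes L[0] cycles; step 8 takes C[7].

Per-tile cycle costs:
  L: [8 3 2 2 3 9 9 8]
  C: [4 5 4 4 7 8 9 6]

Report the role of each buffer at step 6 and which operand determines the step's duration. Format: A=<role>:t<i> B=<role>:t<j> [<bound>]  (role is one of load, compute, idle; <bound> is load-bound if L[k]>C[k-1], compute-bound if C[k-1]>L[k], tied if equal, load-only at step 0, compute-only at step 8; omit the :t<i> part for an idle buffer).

step 0: L[0]=8 → dur=8, Σ=8 | A=load:t0 B=idle [load-only]
step 1: L[1]=3 C[0]=4 → dur=4, Σ=12 | A=compute:t0 B=load:t1 [compute-bound]
step 2: L[2]=2 C[1]=5 → dur=5, Σ=17 | A=load:t2 B=compute:t1 [compute-bound]
step 3: L[3]=2 C[2]=4 → dur=4, Σ=21 | A=compute:t2 B=load:t3 [compute-bound]
step 4: L[4]=3 C[3]=4 → dur=4, Σ=25 | A=load:t4 B=compute:t3 [compute-bound]
step 5: L[5]=9 C[4]=7 → dur=9, Σ=34 | A=compute:t4 B=load:t5 [load-bound]
step 6: L[6]=9 C[5]=8 → dur=9, Σ=43 | A=load:t6 B=compute:t5 [load-bound]
step 7: L[7]=8 C[6]=9 → dur=9, Σ=52 | A=compute:t6 B=load:t7 [compute-bound]
step 8: C[7]=6 → dur=6, Σ=58 | A=idle B=compute:t7 [compute-only]

step 6: A=load:t6 B=compute:t5 [load-bound]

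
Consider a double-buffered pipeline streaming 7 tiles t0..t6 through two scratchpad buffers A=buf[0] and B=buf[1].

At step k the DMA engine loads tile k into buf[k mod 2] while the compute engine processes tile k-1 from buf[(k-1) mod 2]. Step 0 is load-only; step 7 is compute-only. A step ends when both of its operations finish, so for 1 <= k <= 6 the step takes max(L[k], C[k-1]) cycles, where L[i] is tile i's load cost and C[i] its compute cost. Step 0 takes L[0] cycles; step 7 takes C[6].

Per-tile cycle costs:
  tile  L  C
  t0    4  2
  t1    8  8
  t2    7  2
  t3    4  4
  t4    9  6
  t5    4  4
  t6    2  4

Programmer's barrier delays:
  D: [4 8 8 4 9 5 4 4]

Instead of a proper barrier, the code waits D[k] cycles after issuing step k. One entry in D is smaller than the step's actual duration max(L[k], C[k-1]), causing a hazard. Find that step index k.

[0] required=L[0]=4=4 vs D=4 ok
[1] required=max(L[1]=8,C[0]=2)=8 vs D=8 ok
[2] required=max(L[2]=7,C[1]=8)=8 vs D=8 ok
[3] required=max(L[3]=4,C[2]=2)=4 vs D=4 ok
[4] required=max(L[4]=9,C[3]=4)=9 vs D=9 ok
[5] required=max(L[5]=4,C[4]=6)=6 vs D=5 SHORT
[6] required=max(L[6]=2,C[5]=4)=4 vs D=4 ok
[7] required=C[6]=4=4 vs D=4 ok

hazard at step 5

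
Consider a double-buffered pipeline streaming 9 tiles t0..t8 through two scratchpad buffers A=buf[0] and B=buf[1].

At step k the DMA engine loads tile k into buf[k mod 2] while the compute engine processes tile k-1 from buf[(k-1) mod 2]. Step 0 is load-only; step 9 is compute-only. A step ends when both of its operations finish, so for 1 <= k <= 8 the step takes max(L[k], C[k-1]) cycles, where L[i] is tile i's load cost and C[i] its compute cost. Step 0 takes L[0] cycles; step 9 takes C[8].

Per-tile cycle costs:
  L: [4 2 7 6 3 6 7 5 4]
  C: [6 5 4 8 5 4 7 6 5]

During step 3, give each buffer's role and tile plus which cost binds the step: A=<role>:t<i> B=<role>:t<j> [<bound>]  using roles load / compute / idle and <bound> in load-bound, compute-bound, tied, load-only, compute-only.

[0] DMA t0→A (4c) ∥ CU idle ⇒ 4c, clock 4
[1] DMA t1→B (2c) ∥ CU A:t0 (6c) ⇒ 6c, clock 10
[2] DMA t2→A (7c) ∥ CU B:t1 (5c) ⇒ 7c, clock 17
[3] DMA t3→B (6c) ∥ CU A:t2 (4c) ⇒ 6c, clock 23
[4] DMA t4→A (3c) ∥ CU B:t3 (8c) ⇒ 8c, clock 31
[5] DMA t5→B (6c) ∥ CU A:t4 (5c) ⇒ 6c, clock 37
[6] DMA t6→A (7c) ∥ CU B:t5 (4c) ⇒ 7c, clock 44
[7] DMA t7→B (5c) ∥ CU A:t6 (7c) ⇒ 7c, clock 51
[8] DMA t8→A (4c) ∥ CU B:t7 (6c) ⇒ 6c, clock 57
[9] DMA idle ∥ CU A:t8 (5c) ⇒ 5c, clock 62

step 3: A=compute:t2 B=load:t3 [load-bound]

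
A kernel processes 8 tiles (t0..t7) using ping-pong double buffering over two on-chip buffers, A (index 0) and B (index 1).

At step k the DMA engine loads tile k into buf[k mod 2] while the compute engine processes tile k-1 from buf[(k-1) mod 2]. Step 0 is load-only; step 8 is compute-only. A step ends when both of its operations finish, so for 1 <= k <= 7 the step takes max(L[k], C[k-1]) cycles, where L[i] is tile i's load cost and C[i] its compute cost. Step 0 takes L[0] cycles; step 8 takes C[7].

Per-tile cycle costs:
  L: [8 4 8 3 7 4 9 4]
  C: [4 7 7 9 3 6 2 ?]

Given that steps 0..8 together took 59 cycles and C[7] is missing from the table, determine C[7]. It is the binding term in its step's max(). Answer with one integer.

step 0: dur = L[0]=8 = 8
step 1: dur = max(L[1]=4, C[0]=4) = 4
step 2: dur = max(L[2]=8, C[1]=7) = 8
step 3: dur = max(L[3]=3, C[2]=7) = 7
step 4: dur = max(L[4]=7, C[3]=9) = 9
step 5: dur = max(L[5]=4, C[4]=3) = 4
step 6: dur = max(L[6]=9, C[5]=6) = 9
step 7: dur = max(L[7]=4, C[6]=2) = 4
step 8: dur = C[7]=? = C[7]  (unknown; binding)
sum of known step durations = 53
dur[8] = total - known = 59 - 53 = 6
C[7] is the binding max in step 8, so C[7] = dur[8] = 6

C[7] = 6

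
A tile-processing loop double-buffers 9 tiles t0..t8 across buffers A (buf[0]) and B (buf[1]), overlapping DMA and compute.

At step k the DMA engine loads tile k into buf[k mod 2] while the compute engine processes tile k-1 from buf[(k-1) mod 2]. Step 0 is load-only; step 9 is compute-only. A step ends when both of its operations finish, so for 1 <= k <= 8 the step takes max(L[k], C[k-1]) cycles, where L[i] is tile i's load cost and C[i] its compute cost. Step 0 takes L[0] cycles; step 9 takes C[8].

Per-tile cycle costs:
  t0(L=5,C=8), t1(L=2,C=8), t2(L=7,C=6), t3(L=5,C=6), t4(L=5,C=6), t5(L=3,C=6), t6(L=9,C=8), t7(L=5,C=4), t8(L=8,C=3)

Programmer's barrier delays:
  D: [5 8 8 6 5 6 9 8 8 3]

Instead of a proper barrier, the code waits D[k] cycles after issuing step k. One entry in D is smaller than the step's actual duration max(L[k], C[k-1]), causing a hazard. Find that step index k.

step 0: need L[0]=5 = 5; D[0]=5 ok
step 1: need max(L[1]=2,C[0]=8) = 8; D[1]=8 ok
step 2: need max(L[2]=7,C[1]=8) = 8; D[2]=8 ok
step 3: need max(L[3]=5,C[2]=6) = 6; D[3]=6 ok
step 4: need max(L[4]=5,C[3]=6) = 6; D[4]=5 SHORT
step 5: need max(L[5]=3,C[4]=6) = 6; D[5]=6 ok
step 6: need max(L[6]=9,C[5]=6) = 9; D[6]=9 ok
step 7: need max(L[7]=5,C[6]=8) = 8; D[7]=8 ok
step 8: need max(L[8]=8,C[7]=4) = 8; D[8]=8 ok
step 9: need C[8]=3 = 3; D[9]=3 ok

hazard at step 4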